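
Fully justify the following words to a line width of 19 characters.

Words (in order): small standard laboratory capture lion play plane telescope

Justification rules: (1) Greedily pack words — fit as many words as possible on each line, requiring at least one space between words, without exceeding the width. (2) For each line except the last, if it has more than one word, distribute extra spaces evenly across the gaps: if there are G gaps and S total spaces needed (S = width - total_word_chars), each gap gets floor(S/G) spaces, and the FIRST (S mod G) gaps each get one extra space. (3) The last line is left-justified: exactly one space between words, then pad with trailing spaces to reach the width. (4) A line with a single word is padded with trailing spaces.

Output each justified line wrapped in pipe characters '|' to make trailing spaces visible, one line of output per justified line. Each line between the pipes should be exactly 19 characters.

Line 1: ['small', 'standard'] (min_width=14, slack=5)
Line 2: ['laboratory', 'capture'] (min_width=18, slack=1)
Line 3: ['lion', 'play', 'plane'] (min_width=15, slack=4)
Line 4: ['telescope'] (min_width=9, slack=10)

Answer: |small      standard|
|laboratory  capture|
|lion   play   plane|
|telescope          |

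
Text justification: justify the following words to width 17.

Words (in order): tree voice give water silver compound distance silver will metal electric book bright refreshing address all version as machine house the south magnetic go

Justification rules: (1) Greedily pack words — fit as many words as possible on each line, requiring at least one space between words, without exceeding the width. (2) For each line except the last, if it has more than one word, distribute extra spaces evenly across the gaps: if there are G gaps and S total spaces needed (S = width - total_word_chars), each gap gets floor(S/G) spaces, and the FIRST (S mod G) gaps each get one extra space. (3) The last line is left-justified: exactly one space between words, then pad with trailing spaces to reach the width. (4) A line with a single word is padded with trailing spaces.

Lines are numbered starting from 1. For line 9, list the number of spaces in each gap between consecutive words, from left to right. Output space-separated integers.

Line 1: ['tree', 'voice', 'give'] (min_width=15, slack=2)
Line 2: ['water', 'silver'] (min_width=12, slack=5)
Line 3: ['compound', 'distance'] (min_width=17, slack=0)
Line 4: ['silver', 'will', 'metal'] (min_width=17, slack=0)
Line 5: ['electric', 'book'] (min_width=13, slack=4)
Line 6: ['bright', 'refreshing'] (min_width=17, slack=0)
Line 7: ['address', 'all'] (min_width=11, slack=6)
Line 8: ['version', 'as'] (min_width=10, slack=7)
Line 9: ['machine', 'house', 'the'] (min_width=17, slack=0)
Line 10: ['south', 'magnetic', 'go'] (min_width=17, slack=0)

Answer: 1 1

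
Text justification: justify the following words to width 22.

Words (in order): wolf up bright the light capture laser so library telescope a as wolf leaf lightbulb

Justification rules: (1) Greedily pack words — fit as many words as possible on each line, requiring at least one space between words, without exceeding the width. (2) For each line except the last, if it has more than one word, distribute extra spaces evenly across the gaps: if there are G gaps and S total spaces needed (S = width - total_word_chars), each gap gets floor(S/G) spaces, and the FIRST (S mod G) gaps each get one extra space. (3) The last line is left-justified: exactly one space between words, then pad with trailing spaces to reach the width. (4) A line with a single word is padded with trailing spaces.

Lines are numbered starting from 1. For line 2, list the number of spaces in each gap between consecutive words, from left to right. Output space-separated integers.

Line 1: ['wolf', 'up', 'bright', 'the'] (min_width=18, slack=4)
Line 2: ['light', 'capture', 'laser', 'so'] (min_width=22, slack=0)
Line 3: ['library', 'telescope', 'a', 'as'] (min_width=22, slack=0)
Line 4: ['wolf', 'leaf', 'lightbulb'] (min_width=19, slack=3)

Answer: 1 1 1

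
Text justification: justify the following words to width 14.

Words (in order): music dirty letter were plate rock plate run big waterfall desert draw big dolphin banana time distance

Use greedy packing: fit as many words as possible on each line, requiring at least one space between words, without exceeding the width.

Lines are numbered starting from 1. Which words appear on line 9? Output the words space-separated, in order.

Line 1: ['music', 'dirty'] (min_width=11, slack=3)
Line 2: ['letter', 'were'] (min_width=11, slack=3)
Line 3: ['plate', 'rock'] (min_width=10, slack=4)
Line 4: ['plate', 'run', 'big'] (min_width=13, slack=1)
Line 5: ['waterfall'] (min_width=9, slack=5)
Line 6: ['desert', 'draw'] (min_width=11, slack=3)
Line 7: ['big', 'dolphin'] (min_width=11, slack=3)
Line 8: ['banana', 'time'] (min_width=11, slack=3)
Line 9: ['distance'] (min_width=8, slack=6)

Answer: distance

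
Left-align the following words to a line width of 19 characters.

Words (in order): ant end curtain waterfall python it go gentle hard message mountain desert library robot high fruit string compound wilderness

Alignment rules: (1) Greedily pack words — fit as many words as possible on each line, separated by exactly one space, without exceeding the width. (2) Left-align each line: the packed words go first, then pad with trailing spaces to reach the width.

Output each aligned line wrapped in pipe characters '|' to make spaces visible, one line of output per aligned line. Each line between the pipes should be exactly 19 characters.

Answer: |ant end curtain    |
|waterfall python it|
|go gentle hard     |
|message mountain   |
|desert library     |
|robot high fruit   |
|string compound    |
|wilderness         |

Derivation:
Line 1: ['ant', 'end', 'curtain'] (min_width=15, slack=4)
Line 2: ['waterfall', 'python', 'it'] (min_width=19, slack=0)
Line 3: ['go', 'gentle', 'hard'] (min_width=14, slack=5)
Line 4: ['message', 'mountain'] (min_width=16, slack=3)
Line 5: ['desert', 'library'] (min_width=14, slack=5)
Line 6: ['robot', 'high', 'fruit'] (min_width=16, slack=3)
Line 7: ['string', 'compound'] (min_width=15, slack=4)
Line 8: ['wilderness'] (min_width=10, slack=9)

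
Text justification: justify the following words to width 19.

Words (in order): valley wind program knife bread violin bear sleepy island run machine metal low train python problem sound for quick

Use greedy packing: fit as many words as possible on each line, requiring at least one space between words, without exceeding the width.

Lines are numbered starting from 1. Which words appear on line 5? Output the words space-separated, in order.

Answer: low train python

Derivation:
Line 1: ['valley', 'wind', 'program'] (min_width=19, slack=0)
Line 2: ['knife', 'bread', 'violin'] (min_width=18, slack=1)
Line 3: ['bear', 'sleepy', 'island'] (min_width=18, slack=1)
Line 4: ['run', 'machine', 'metal'] (min_width=17, slack=2)
Line 5: ['low', 'train', 'python'] (min_width=16, slack=3)
Line 6: ['problem', 'sound', 'for'] (min_width=17, slack=2)
Line 7: ['quick'] (min_width=5, slack=14)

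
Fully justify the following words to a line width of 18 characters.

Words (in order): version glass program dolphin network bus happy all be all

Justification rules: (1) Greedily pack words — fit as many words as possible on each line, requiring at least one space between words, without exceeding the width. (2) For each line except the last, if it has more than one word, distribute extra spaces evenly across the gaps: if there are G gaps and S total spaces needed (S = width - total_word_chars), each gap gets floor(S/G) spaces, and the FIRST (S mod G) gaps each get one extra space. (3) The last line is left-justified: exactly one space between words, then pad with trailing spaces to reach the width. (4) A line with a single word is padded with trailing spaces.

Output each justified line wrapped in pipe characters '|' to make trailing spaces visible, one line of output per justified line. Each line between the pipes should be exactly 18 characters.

Answer: |version      glass|
|program    dolphin|
|network  bus happy|
|all be all        |

Derivation:
Line 1: ['version', 'glass'] (min_width=13, slack=5)
Line 2: ['program', 'dolphin'] (min_width=15, slack=3)
Line 3: ['network', 'bus', 'happy'] (min_width=17, slack=1)
Line 4: ['all', 'be', 'all'] (min_width=10, slack=8)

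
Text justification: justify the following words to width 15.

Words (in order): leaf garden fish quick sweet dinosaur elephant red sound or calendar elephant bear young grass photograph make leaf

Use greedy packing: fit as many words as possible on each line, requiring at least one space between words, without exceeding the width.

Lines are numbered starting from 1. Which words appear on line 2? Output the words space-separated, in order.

Answer: fish quick

Derivation:
Line 1: ['leaf', 'garden'] (min_width=11, slack=4)
Line 2: ['fish', 'quick'] (min_width=10, slack=5)
Line 3: ['sweet', 'dinosaur'] (min_width=14, slack=1)
Line 4: ['elephant', 'red'] (min_width=12, slack=3)
Line 5: ['sound', 'or'] (min_width=8, slack=7)
Line 6: ['calendar'] (min_width=8, slack=7)
Line 7: ['elephant', 'bear'] (min_width=13, slack=2)
Line 8: ['young', 'grass'] (min_width=11, slack=4)
Line 9: ['photograph', 'make'] (min_width=15, slack=0)
Line 10: ['leaf'] (min_width=4, slack=11)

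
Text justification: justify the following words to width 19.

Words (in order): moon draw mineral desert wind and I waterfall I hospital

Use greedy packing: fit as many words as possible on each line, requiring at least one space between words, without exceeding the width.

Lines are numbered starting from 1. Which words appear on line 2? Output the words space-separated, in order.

Line 1: ['moon', 'draw', 'mineral'] (min_width=17, slack=2)
Line 2: ['desert', 'wind', 'and', 'I'] (min_width=17, slack=2)
Line 3: ['waterfall', 'I'] (min_width=11, slack=8)
Line 4: ['hospital'] (min_width=8, slack=11)

Answer: desert wind and I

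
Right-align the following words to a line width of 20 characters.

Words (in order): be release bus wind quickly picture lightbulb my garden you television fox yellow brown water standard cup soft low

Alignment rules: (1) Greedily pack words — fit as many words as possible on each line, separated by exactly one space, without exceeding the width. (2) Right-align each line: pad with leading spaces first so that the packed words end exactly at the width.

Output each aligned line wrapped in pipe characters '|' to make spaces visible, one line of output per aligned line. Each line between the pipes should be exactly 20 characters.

Answer: | be release bus wind|
|     quickly picture|
| lightbulb my garden|
|  you television fox|
|  yellow brown water|
|   standard cup soft|
|                 low|

Derivation:
Line 1: ['be', 'release', 'bus', 'wind'] (min_width=19, slack=1)
Line 2: ['quickly', 'picture'] (min_width=15, slack=5)
Line 3: ['lightbulb', 'my', 'garden'] (min_width=19, slack=1)
Line 4: ['you', 'television', 'fox'] (min_width=18, slack=2)
Line 5: ['yellow', 'brown', 'water'] (min_width=18, slack=2)
Line 6: ['standard', 'cup', 'soft'] (min_width=17, slack=3)
Line 7: ['low'] (min_width=3, slack=17)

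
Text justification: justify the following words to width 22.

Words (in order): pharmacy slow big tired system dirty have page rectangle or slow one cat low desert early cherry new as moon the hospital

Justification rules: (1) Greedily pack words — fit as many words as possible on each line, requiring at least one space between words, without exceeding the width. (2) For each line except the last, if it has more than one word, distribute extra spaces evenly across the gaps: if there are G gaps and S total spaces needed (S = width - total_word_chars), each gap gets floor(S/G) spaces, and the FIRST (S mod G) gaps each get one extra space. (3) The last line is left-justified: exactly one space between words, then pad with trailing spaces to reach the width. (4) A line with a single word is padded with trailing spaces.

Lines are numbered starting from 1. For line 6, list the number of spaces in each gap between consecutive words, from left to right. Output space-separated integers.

Answer: 4 3 3

Derivation:
Line 1: ['pharmacy', 'slow', 'big'] (min_width=17, slack=5)
Line 2: ['tired', 'system', 'dirty'] (min_width=18, slack=4)
Line 3: ['have', 'page', 'rectangle', 'or'] (min_width=22, slack=0)
Line 4: ['slow', 'one', 'cat', 'low'] (min_width=16, slack=6)
Line 5: ['desert', 'early', 'cherry'] (min_width=19, slack=3)
Line 6: ['new', 'as', 'moon', 'the'] (min_width=15, slack=7)
Line 7: ['hospital'] (min_width=8, slack=14)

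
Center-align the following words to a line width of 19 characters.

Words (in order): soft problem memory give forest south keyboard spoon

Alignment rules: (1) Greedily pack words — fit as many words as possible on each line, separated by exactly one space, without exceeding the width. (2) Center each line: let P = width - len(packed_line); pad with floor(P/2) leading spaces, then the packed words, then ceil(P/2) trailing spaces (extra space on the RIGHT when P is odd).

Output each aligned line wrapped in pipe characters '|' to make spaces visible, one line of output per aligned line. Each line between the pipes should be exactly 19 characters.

Answer: |soft problem memory|
| give forest south |
|  keyboard spoon   |

Derivation:
Line 1: ['soft', 'problem', 'memory'] (min_width=19, slack=0)
Line 2: ['give', 'forest', 'south'] (min_width=17, slack=2)
Line 3: ['keyboard', 'spoon'] (min_width=14, slack=5)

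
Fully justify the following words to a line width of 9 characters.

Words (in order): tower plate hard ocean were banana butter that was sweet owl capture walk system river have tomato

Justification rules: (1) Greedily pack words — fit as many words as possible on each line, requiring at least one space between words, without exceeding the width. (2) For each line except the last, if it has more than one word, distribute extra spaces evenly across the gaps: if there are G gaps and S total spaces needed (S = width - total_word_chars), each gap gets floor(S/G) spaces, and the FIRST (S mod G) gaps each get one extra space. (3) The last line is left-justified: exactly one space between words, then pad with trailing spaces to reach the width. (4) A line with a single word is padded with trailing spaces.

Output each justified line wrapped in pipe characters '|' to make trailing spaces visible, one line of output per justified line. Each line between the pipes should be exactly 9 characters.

Line 1: ['tower'] (min_width=5, slack=4)
Line 2: ['plate'] (min_width=5, slack=4)
Line 3: ['hard'] (min_width=4, slack=5)
Line 4: ['ocean'] (min_width=5, slack=4)
Line 5: ['were'] (min_width=4, slack=5)
Line 6: ['banana'] (min_width=6, slack=3)
Line 7: ['butter'] (min_width=6, slack=3)
Line 8: ['that', 'was'] (min_width=8, slack=1)
Line 9: ['sweet', 'owl'] (min_width=9, slack=0)
Line 10: ['capture'] (min_width=7, slack=2)
Line 11: ['walk'] (min_width=4, slack=5)
Line 12: ['system'] (min_width=6, slack=3)
Line 13: ['river'] (min_width=5, slack=4)
Line 14: ['have'] (min_width=4, slack=5)
Line 15: ['tomato'] (min_width=6, slack=3)

Answer: |tower    |
|plate    |
|hard     |
|ocean    |
|were     |
|banana   |
|butter   |
|that  was|
|sweet owl|
|capture  |
|walk     |
|system   |
|river    |
|have     |
|tomato   |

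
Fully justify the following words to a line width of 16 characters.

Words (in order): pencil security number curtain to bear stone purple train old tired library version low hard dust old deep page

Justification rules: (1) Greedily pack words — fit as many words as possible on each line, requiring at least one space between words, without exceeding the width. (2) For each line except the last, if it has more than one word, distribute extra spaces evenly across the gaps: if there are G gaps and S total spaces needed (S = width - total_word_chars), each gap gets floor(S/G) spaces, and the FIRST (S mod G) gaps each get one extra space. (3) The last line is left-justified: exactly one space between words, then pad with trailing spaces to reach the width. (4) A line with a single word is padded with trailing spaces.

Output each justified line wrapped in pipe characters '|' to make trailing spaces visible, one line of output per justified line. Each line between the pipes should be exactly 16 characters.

Line 1: ['pencil', 'security'] (min_width=15, slack=1)
Line 2: ['number', 'curtain'] (min_width=14, slack=2)
Line 3: ['to', 'bear', 'stone'] (min_width=13, slack=3)
Line 4: ['purple', 'train', 'old'] (min_width=16, slack=0)
Line 5: ['tired', 'library'] (min_width=13, slack=3)
Line 6: ['version', 'low', 'hard'] (min_width=16, slack=0)
Line 7: ['dust', 'old', 'deep'] (min_width=13, slack=3)
Line 8: ['page'] (min_width=4, slack=12)

Answer: |pencil  security|
|number   curtain|
|to   bear  stone|
|purple train old|
|tired    library|
|version low hard|
|dust   old  deep|
|page            |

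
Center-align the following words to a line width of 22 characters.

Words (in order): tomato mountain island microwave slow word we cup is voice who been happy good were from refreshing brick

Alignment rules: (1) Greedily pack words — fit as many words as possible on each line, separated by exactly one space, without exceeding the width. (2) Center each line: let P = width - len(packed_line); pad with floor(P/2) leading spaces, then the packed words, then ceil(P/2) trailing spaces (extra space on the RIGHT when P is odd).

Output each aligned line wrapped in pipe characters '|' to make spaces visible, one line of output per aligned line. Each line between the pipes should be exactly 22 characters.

Answer: |tomato mountain island|
|microwave slow word we|
|cup is voice who been |
| happy good were from |
|   refreshing brick   |

Derivation:
Line 1: ['tomato', 'mountain', 'island'] (min_width=22, slack=0)
Line 2: ['microwave', 'slow', 'word', 'we'] (min_width=22, slack=0)
Line 3: ['cup', 'is', 'voice', 'who', 'been'] (min_width=21, slack=1)
Line 4: ['happy', 'good', 'were', 'from'] (min_width=20, slack=2)
Line 5: ['refreshing', 'brick'] (min_width=16, slack=6)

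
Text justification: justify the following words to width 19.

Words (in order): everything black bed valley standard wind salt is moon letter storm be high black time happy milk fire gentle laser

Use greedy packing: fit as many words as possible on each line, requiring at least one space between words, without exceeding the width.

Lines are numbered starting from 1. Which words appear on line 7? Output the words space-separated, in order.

Answer: gentle laser

Derivation:
Line 1: ['everything', 'black'] (min_width=16, slack=3)
Line 2: ['bed', 'valley', 'standard'] (min_width=19, slack=0)
Line 3: ['wind', 'salt', 'is', 'moon'] (min_width=17, slack=2)
Line 4: ['letter', 'storm', 'be'] (min_width=15, slack=4)
Line 5: ['high', 'black', 'time'] (min_width=15, slack=4)
Line 6: ['happy', 'milk', 'fire'] (min_width=15, slack=4)
Line 7: ['gentle', 'laser'] (min_width=12, slack=7)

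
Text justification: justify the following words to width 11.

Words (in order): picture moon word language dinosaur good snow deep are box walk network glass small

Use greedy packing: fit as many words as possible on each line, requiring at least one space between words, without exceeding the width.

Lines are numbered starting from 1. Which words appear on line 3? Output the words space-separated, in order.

Line 1: ['picture'] (min_width=7, slack=4)
Line 2: ['moon', 'word'] (min_width=9, slack=2)
Line 3: ['language'] (min_width=8, slack=3)
Line 4: ['dinosaur'] (min_width=8, slack=3)
Line 5: ['good', 'snow'] (min_width=9, slack=2)
Line 6: ['deep', 'are'] (min_width=8, slack=3)
Line 7: ['box', 'walk'] (min_width=8, slack=3)
Line 8: ['network'] (min_width=7, slack=4)
Line 9: ['glass', 'small'] (min_width=11, slack=0)

Answer: language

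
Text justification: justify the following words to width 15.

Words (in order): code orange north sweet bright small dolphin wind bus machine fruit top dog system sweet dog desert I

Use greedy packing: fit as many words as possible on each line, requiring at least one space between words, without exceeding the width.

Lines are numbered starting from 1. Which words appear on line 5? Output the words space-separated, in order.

Answer: bus machine

Derivation:
Line 1: ['code', 'orange'] (min_width=11, slack=4)
Line 2: ['north', 'sweet'] (min_width=11, slack=4)
Line 3: ['bright', 'small'] (min_width=12, slack=3)
Line 4: ['dolphin', 'wind'] (min_width=12, slack=3)
Line 5: ['bus', 'machine'] (min_width=11, slack=4)
Line 6: ['fruit', 'top', 'dog'] (min_width=13, slack=2)
Line 7: ['system', 'sweet'] (min_width=12, slack=3)
Line 8: ['dog', 'desert', 'I'] (min_width=12, slack=3)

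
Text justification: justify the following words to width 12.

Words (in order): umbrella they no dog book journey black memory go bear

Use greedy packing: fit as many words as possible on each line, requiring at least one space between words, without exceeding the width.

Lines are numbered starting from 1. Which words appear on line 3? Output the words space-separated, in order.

Line 1: ['umbrella'] (min_width=8, slack=4)
Line 2: ['they', 'no', 'dog'] (min_width=11, slack=1)
Line 3: ['book', 'journey'] (min_width=12, slack=0)
Line 4: ['black', 'memory'] (min_width=12, slack=0)
Line 5: ['go', 'bear'] (min_width=7, slack=5)

Answer: book journey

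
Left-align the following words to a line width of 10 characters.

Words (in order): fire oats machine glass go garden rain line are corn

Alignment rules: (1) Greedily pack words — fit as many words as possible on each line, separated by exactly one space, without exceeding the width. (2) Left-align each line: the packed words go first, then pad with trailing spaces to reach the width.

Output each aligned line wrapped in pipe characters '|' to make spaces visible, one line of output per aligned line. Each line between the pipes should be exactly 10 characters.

Line 1: ['fire', 'oats'] (min_width=9, slack=1)
Line 2: ['machine'] (min_width=7, slack=3)
Line 3: ['glass', 'go'] (min_width=8, slack=2)
Line 4: ['garden'] (min_width=6, slack=4)
Line 5: ['rain', 'line'] (min_width=9, slack=1)
Line 6: ['are', 'corn'] (min_width=8, slack=2)

Answer: |fire oats |
|machine   |
|glass go  |
|garden    |
|rain line |
|are corn  |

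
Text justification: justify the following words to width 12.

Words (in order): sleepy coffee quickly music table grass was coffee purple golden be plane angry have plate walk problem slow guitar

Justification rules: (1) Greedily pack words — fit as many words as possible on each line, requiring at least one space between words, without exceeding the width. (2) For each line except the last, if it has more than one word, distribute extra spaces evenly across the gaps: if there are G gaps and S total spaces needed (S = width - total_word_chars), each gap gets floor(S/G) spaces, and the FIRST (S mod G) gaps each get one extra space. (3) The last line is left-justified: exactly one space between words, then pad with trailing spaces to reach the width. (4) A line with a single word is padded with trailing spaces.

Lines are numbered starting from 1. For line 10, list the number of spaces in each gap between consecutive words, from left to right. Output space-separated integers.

Answer: 3

Derivation:
Line 1: ['sleepy'] (min_width=6, slack=6)
Line 2: ['coffee'] (min_width=6, slack=6)
Line 3: ['quickly'] (min_width=7, slack=5)
Line 4: ['music', 'table'] (min_width=11, slack=1)
Line 5: ['grass', 'was'] (min_width=9, slack=3)
Line 6: ['coffee'] (min_width=6, slack=6)
Line 7: ['purple'] (min_width=6, slack=6)
Line 8: ['golden', 'be'] (min_width=9, slack=3)
Line 9: ['plane', 'angry'] (min_width=11, slack=1)
Line 10: ['have', 'plate'] (min_width=10, slack=2)
Line 11: ['walk', 'problem'] (min_width=12, slack=0)
Line 12: ['slow', 'guitar'] (min_width=11, slack=1)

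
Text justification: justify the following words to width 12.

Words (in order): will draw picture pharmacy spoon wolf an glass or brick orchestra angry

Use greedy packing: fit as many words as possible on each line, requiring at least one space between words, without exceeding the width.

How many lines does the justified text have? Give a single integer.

Answer: 8

Derivation:
Line 1: ['will', 'draw'] (min_width=9, slack=3)
Line 2: ['picture'] (min_width=7, slack=5)
Line 3: ['pharmacy'] (min_width=8, slack=4)
Line 4: ['spoon', 'wolf'] (min_width=10, slack=2)
Line 5: ['an', 'glass', 'or'] (min_width=11, slack=1)
Line 6: ['brick'] (min_width=5, slack=7)
Line 7: ['orchestra'] (min_width=9, slack=3)
Line 8: ['angry'] (min_width=5, slack=7)
Total lines: 8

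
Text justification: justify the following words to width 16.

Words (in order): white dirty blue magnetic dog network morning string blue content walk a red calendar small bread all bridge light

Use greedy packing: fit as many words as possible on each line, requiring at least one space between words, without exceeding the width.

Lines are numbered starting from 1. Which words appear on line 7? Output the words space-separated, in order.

Line 1: ['white', 'dirty', 'blue'] (min_width=16, slack=0)
Line 2: ['magnetic', 'dog'] (min_width=12, slack=4)
Line 3: ['network', 'morning'] (min_width=15, slack=1)
Line 4: ['string', 'blue'] (min_width=11, slack=5)
Line 5: ['content', 'walk', 'a'] (min_width=14, slack=2)
Line 6: ['red', 'calendar'] (min_width=12, slack=4)
Line 7: ['small', 'bread', 'all'] (min_width=15, slack=1)
Line 8: ['bridge', 'light'] (min_width=12, slack=4)

Answer: small bread all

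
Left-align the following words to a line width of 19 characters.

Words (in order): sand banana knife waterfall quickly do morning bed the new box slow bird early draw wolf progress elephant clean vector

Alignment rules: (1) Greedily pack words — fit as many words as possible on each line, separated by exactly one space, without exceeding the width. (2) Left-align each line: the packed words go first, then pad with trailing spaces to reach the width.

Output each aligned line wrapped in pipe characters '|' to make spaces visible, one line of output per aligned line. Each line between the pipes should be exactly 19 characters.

Answer: |sand banana knife  |
|waterfall quickly  |
|do morning bed the |
|new box slow bird  |
|early draw wolf    |
|progress elephant  |
|clean vector       |

Derivation:
Line 1: ['sand', 'banana', 'knife'] (min_width=17, slack=2)
Line 2: ['waterfall', 'quickly'] (min_width=17, slack=2)
Line 3: ['do', 'morning', 'bed', 'the'] (min_width=18, slack=1)
Line 4: ['new', 'box', 'slow', 'bird'] (min_width=17, slack=2)
Line 5: ['early', 'draw', 'wolf'] (min_width=15, slack=4)
Line 6: ['progress', 'elephant'] (min_width=17, slack=2)
Line 7: ['clean', 'vector'] (min_width=12, slack=7)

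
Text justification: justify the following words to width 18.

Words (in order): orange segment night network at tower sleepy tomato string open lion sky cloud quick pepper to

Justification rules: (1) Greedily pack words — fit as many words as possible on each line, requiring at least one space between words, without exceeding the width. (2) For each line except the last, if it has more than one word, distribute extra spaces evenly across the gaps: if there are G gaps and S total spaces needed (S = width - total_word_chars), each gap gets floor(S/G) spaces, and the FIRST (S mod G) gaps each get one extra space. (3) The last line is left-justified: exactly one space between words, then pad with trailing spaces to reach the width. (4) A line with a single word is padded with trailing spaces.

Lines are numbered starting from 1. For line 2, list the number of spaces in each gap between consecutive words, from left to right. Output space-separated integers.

Answer: 2 2

Derivation:
Line 1: ['orange', 'segment'] (min_width=14, slack=4)
Line 2: ['night', 'network', 'at'] (min_width=16, slack=2)
Line 3: ['tower', 'sleepy'] (min_width=12, slack=6)
Line 4: ['tomato', 'string', 'open'] (min_width=18, slack=0)
Line 5: ['lion', 'sky', 'cloud'] (min_width=14, slack=4)
Line 6: ['quick', 'pepper', 'to'] (min_width=15, slack=3)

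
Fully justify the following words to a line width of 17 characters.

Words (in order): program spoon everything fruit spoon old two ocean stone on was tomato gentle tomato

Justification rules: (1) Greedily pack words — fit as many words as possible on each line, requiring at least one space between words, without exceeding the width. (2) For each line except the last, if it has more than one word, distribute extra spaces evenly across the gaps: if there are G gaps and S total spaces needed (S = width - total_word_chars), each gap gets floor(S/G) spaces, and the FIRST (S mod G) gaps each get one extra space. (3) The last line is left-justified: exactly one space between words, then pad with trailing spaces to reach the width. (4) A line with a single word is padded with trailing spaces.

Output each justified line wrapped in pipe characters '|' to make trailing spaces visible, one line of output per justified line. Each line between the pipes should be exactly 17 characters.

Answer: |program     spoon|
|everything  fruit|
|spoon   old   two|
|ocean   stone  on|
|was tomato gentle|
|tomato           |

Derivation:
Line 1: ['program', 'spoon'] (min_width=13, slack=4)
Line 2: ['everything', 'fruit'] (min_width=16, slack=1)
Line 3: ['spoon', 'old', 'two'] (min_width=13, slack=4)
Line 4: ['ocean', 'stone', 'on'] (min_width=14, slack=3)
Line 5: ['was', 'tomato', 'gentle'] (min_width=17, slack=0)
Line 6: ['tomato'] (min_width=6, slack=11)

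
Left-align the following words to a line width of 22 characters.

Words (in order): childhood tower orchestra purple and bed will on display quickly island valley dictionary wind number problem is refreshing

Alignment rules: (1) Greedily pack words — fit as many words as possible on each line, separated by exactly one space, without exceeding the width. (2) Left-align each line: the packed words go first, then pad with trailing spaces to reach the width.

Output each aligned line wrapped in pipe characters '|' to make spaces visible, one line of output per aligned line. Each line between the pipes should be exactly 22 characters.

Line 1: ['childhood', 'tower'] (min_width=15, slack=7)
Line 2: ['orchestra', 'purple', 'and'] (min_width=20, slack=2)
Line 3: ['bed', 'will', 'on', 'display'] (min_width=19, slack=3)
Line 4: ['quickly', 'island', 'valley'] (min_width=21, slack=1)
Line 5: ['dictionary', 'wind', 'number'] (min_width=22, slack=0)
Line 6: ['problem', 'is', 'refreshing'] (min_width=21, slack=1)

Answer: |childhood tower       |
|orchestra purple and  |
|bed will on display   |
|quickly island valley |
|dictionary wind number|
|problem is refreshing |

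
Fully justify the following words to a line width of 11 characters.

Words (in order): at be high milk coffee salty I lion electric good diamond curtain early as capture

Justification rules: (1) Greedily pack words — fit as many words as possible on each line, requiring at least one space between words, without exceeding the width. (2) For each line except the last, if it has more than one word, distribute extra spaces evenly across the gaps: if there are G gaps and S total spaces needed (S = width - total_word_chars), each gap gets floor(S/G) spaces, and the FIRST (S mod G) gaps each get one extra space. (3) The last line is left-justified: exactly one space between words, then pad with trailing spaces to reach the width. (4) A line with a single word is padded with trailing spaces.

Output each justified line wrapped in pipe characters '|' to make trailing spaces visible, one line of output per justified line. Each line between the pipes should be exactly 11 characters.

Answer: |at  be high|
|milk coffee|
|salty     I|
|lion       |
|electric   |
|good       |
|diamond    |
|curtain    |
|early    as|
|capture    |

Derivation:
Line 1: ['at', 'be', 'high'] (min_width=10, slack=1)
Line 2: ['milk', 'coffee'] (min_width=11, slack=0)
Line 3: ['salty', 'I'] (min_width=7, slack=4)
Line 4: ['lion'] (min_width=4, slack=7)
Line 5: ['electric'] (min_width=8, slack=3)
Line 6: ['good'] (min_width=4, slack=7)
Line 7: ['diamond'] (min_width=7, slack=4)
Line 8: ['curtain'] (min_width=7, slack=4)
Line 9: ['early', 'as'] (min_width=8, slack=3)
Line 10: ['capture'] (min_width=7, slack=4)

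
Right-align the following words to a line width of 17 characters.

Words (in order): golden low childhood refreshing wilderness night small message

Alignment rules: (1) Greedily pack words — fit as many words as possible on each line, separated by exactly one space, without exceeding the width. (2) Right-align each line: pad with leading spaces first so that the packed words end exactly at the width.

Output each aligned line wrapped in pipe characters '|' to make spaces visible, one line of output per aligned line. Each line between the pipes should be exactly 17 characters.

Line 1: ['golden', 'low'] (min_width=10, slack=7)
Line 2: ['childhood'] (min_width=9, slack=8)
Line 3: ['refreshing'] (min_width=10, slack=7)
Line 4: ['wilderness', 'night'] (min_width=16, slack=1)
Line 5: ['small', 'message'] (min_width=13, slack=4)

Answer: |       golden low|
|        childhood|
|       refreshing|
| wilderness night|
|    small message|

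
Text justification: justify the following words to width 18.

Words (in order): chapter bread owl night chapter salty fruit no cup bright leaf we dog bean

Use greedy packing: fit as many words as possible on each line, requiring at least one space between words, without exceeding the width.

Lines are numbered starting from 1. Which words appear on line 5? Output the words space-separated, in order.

Line 1: ['chapter', 'bread', 'owl'] (min_width=17, slack=1)
Line 2: ['night', 'chapter'] (min_width=13, slack=5)
Line 3: ['salty', 'fruit', 'no', 'cup'] (min_width=18, slack=0)
Line 4: ['bright', 'leaf', 'we', 'dog'] (min_width=18, slack=0)
Line 5: ['bean'] (min_width=4, slack=14)

Answer: bean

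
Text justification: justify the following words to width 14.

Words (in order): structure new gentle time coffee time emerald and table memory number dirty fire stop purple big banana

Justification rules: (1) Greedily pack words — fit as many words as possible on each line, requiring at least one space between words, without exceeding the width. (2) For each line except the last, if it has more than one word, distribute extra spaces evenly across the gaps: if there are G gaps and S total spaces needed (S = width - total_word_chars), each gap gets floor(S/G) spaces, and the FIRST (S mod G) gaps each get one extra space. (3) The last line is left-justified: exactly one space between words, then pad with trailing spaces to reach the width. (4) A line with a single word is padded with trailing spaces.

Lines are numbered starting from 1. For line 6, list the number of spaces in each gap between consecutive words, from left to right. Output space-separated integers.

Line 1: ['structure', 'new'] (min_width=13, slack=1)
Line 2: ['gentle', 'time'] (min_width=11, slack=3)
Line 3: ['coffee', 'time'] (min_width=11, slack=3)
Line 4: ['emerald', 'and'] (min_width=11, slack=3)
Line 5: ['table', 'memory'] (min_width=12, slack=2)
Line 6: ['number', 'dirty'] (min_width=12, slack=2)
Line 7: ['fire', 'stop'] (min_width=9, slack=5)
Line 8: ['purple', 'big'] (min_width=10, slack=4)
Line 9: ['banana'] (min_width=6, slack=8)

Answer: 3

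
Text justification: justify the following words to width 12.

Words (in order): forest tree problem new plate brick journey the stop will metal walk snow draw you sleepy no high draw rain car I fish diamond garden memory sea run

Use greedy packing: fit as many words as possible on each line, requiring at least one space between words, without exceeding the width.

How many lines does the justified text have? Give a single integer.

Answer: 14

Derivation:
Line 1: ['forest', 'tree'] (min_width=11, slack=1)
Line 2: ['problem', 'new'] (min_width=11, slack=1)
Line 3: ['plate', 'brick'] (min_width=11, slack=1)
Line 4: ['journey', 'the'] (min_width=11, slack=1)
Line 5: ['stop', 'will'] (min_width=9, slack=3)
Line 6: ['metal', 'walk'] (min_width=10, slack=2)
Line 7: ['snow', 'draw'] (min_width=9, slack=3)
Line 8: ['you', 'sleepy'] (min_width=10, slack=2)
Line 9: ['no', 'high', 'draw'] (min_width=12, slack=0)
Line 10: ['rain', 'car', 'I'] (min_width=10, slack=2)
Line 11: ['fish', 'diamond'] (min_width=12, slack=0)
Line 12: ['garden'] (min_width=6, slack=6)
Line 13: ['memory', 'sea'] (min_width=10, slack=2)
Line 14: ['run'] (min_width=3, slack=9)
Total lines: 14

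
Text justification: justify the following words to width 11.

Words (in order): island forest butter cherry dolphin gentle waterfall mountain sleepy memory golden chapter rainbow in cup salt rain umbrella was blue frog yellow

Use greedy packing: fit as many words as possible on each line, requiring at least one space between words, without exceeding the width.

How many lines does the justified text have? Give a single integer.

Answer: 18

Derivation:
Line 1: ['island'] (min_width=6, slack=5)
Line 2: ['forest'] (min_width=6, slack=5)
Line 3: ['butter'] (min_width=6, slack=5)
Line 4: ['cherry'] (min_width=6, slack=5)
Line 5: ['dolphin'] (min_width=7, slack=4)
Line 6: ['gentle'] (min_width=6, slack=5)
Line 7: ['waterfall'] (min_width=9, slack=2)
Line 8: ['mountain'] (min_width=8, slack=3)
Line 9: ['sleepy'] (min_width=6, slack=5)
Line 10: ['memory'] (min_width=6, slack=5)
Line 11: ['golden'] (min_width=6, slack=5)
Line 12: ['chapter'] (min_width=7, slack=4)
Line 13: ['rainbow', 'in'] (min_width=10, slack=1)
Line 14: ['cup', 'salt'] (min_width=8, slack=3)
Line 15: ['rain'] (min_width=4, slack=7)
Line 16: ['umbrella'] (min_width=8, slack=3)
Line 17: ['was', 'blue'] (min_width=8, slack=3)
Line 18: ['frog', 'yellow'] (min_width=11, slack=0)
Total lines: 18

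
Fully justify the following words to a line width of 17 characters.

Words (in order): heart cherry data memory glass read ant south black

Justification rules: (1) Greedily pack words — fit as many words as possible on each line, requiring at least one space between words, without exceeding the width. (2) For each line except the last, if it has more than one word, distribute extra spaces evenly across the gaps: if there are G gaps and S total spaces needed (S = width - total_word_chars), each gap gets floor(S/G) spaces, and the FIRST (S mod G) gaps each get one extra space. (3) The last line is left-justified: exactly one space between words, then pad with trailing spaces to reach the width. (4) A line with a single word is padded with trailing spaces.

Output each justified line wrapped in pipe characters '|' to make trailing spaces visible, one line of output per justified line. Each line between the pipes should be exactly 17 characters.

Answer: |heart cherry data|
|memory glass read|
|ant south black  |

Derivation:
Line 1: ['heart', 'cherry', 'data'] (min_width=17, slack=0)
Line 2: ['memory', 'glass', 'read'] (min_width=17, slack=0)
Line 3: ['ant', 'south', 'black'] (min_width=15, slack=2)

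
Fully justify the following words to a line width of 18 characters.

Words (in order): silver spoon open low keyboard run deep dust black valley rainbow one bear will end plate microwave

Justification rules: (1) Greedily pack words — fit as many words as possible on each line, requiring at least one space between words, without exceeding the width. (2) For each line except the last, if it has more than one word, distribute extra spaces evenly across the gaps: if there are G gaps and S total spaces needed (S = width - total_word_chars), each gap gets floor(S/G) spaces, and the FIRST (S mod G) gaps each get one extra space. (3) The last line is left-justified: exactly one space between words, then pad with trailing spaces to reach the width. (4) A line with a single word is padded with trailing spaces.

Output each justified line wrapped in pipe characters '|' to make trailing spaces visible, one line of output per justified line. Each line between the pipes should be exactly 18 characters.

Answer: |silver  spoon open|
|low  keyboard  run|
|deep   dust  black|
|valley rainbow one|
|bear    will   end|
|plate microwave   |

Derivation:
Line 1: ['silver', 'spoon', 'open'] (min_width=17, slack=1)
Line 2: ['low', 'keyboard', 'run'] (min_width=16, slack=2)
Line 3: ['deep', 'dust', 'black'] (min_width=15, slack=3)
Line 4: ['valley', 'rainbow', 'one'] (min_width=18, slack=0)
Line 5: ['bear', 'will', 'end'] (min_width=13, slack=5)
Line 6: ['plate', 'microwave'] (min_width=15, slack=3)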